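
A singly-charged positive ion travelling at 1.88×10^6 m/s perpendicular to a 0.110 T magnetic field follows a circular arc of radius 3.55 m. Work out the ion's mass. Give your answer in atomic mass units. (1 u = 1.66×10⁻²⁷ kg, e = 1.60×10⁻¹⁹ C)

qvB = mv²/r ⇒ m = qBr/v.
m = (1×1.60×10^-19)(0.110)(3.55) / (1.88×10^6) = 3.32×10^-26 kg = 20.0 u.

m ≈ 20.0 u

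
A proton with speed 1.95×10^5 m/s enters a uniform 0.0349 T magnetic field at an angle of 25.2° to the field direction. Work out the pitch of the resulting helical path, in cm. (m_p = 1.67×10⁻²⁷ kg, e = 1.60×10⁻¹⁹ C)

The velocity component along B is v∥ = v cos25.2° = 1.76×10^5 m/s.
The cyclotron period T = 2πm/(qB) = 1.88×10^-6 s is set by m, q, B alone.
Pitch = v∥·T = (1.76×10^5)(1.88×10^-6) = 0.332 m.

pitch ≈ 33.2 cm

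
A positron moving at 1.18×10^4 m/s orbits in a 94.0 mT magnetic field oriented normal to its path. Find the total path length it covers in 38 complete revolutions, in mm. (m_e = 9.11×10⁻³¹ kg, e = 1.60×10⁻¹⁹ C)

r = mv/(qB) = 7.15×10^-7 m, so one revolution covers 2πr = 4.49×10^-6 m.
In 38 revolutions: L = 38·2πr = 1.71×10^-4 m.

L ≈ 0.171 mm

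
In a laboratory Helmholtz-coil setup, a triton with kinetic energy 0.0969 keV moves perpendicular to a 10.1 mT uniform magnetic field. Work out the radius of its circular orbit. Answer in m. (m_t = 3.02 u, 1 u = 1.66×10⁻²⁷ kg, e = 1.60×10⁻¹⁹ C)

Convert the energy: K = 0.0969 keV = 1.55×10^-17 J.
v = √(2K/m) = √(2·1.55×10^-17/5.01×10^-27) = 7.86×10^4 m/s.
r = mv/(qB) = (5.01×10^-27)(7.86×10^4) / [(1×1.60×10^-19)(0.0101)] = 0.244 m.

r ≈ 0.244 m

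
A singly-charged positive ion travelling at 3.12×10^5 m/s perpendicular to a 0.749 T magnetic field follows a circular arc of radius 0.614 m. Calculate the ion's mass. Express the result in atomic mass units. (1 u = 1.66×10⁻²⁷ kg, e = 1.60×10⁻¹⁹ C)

m ≈ 142 u

qvB = mv²/r ⇒ m = qBr/v.
m = (1×1.60×10^-19)(0.749)(0.614) / (3.12×10^5) = 2.36×10^-25 kg = 142 u.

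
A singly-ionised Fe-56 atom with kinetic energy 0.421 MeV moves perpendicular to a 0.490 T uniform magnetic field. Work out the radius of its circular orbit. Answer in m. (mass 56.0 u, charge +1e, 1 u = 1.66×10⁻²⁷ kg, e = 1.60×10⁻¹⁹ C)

Convert the energy: K = 0.421 MeV = 6.74×10^-14 J.
v = √(2K/m) = √(2·6.74×10^-14/9.30×10^-26) = 1.20×10^6 m/s.
r = mv/(qB) = (9.30×10^-26)(1.20×10^6) / [(1×1.60×10^-19)(0.490)] = 1.43 m.

r ≈ 1.43 m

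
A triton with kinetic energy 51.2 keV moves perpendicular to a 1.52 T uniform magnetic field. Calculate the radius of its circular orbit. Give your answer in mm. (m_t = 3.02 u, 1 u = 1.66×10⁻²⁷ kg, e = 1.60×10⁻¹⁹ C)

Convert the energy: K = 51.2 keV = 8.19×10^-15 J.
v = √(2K/m) = √(2·8.19×10^-15/5.01×10^-27) = 1.81×10^6 m/s.
r = mv/(qB) = (5.01×10^-27)(1.81×10^6) / [(1×1.60×10^-19)(1.52)] = 0.0373 m.

r ≈ 37.3 mm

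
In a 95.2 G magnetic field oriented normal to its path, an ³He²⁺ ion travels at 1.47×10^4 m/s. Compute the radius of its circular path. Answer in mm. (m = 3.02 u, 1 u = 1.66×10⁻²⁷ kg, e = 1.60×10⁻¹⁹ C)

r ≈ 24.2 mm

The magnetic force provides the centripetal force: qvB = mv²/r, so r = mv/(qB).
r = (5.01×10^-27 kg)(1.47×10^4 m/s) / [(2×1.60×10^-19 C)(9.52×10^-3 T)] = 0.0242 m.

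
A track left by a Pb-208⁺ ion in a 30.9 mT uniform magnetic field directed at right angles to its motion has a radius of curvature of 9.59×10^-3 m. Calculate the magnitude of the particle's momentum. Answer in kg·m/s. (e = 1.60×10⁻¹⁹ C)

p ≈ 4.74×10^-23 kg·m/s

Since qvB = mv²/r, the momentum p = mv = qBr.
p = (1×1.60×10^-19)(0.0309)(9.59×10^-3) = 4.74×10^-23 kg·m/s.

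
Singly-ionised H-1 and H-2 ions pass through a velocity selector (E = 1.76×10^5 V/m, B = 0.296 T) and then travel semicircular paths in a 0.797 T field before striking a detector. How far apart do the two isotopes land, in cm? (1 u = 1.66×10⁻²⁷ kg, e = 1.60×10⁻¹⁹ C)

Both emerge at v = E/B₁ = 5.95×10^5 m/s.
r = mv/(qB₂), so r₁ = 7.740×10^-3 m and r₂ = 0.01548 m, giving Δr = 7.74×10^-3 m.
After a semicircle each ion lands a diameter 2r from the entry slit, so the separation is 2Δr = 0.0155 m.

Δd ≈ 1.55 cm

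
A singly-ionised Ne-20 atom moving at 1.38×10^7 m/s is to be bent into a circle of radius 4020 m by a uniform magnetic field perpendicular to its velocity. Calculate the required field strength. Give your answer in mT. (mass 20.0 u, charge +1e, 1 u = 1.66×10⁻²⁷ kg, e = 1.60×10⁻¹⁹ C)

B ≈ 0.712 mT

qvB = mv²/r gives B = mv/(qr).
B = (3.32×10^-26)(1.38×10^7) / [(1×1.60×10^-19)(4020)] = 7.12×10^-4 T.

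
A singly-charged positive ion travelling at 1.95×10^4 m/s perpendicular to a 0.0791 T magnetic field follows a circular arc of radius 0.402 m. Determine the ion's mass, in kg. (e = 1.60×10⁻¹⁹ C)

m ≈ 2.61×10^-25 kg

qvB = mv²/r ⇒ m = qBr/v.
m = (1×1.60×10^-19)(0.0791)(0.402) / (1.95×10^4) = 2.61×10^-25 kg.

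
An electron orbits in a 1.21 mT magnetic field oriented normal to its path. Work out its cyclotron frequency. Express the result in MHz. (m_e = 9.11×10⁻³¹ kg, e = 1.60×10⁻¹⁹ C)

f = qB/(2πm) = (1×1.60×10^-19)(1.21×10^-3) / [2π(9.11×10^-31)] = 3.38×10^7 Hz.

f ≈ 33.8 MHz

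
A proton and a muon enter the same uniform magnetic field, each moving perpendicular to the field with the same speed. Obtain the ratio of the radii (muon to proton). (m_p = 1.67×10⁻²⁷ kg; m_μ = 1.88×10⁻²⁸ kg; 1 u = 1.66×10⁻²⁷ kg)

r = mv/(qB) ⇒ at equal v, r ∝ m/q.
r_{muon}/r_{proton} = 0.113.

ratio ≈ 0.113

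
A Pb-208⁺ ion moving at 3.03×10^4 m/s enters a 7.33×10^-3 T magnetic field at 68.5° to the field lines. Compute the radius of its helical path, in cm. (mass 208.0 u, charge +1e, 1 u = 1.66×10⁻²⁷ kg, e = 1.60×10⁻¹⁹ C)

r ≈ 830 cm

Only the perpendicular component v⊥ = v sin68.5° = 2.82×10^4 m/s is bent by the field.
r = m v⊥ /(qB) = (3.45×10^-25)(2.82×10^4) / [(1×1.60×10^-19)(7.33×10^-3)] = 8.30 m.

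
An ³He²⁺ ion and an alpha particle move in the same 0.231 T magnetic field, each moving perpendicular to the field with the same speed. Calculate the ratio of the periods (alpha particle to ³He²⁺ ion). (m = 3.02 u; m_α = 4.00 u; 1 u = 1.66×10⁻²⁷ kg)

ratio ≈ 1.32

T = 2πm/(qB) is independent of speed, so T₂/T₁ = (m₂/q₂)/(m₁/q₁).
T_{alpha particle}/T_{³He²⁺ ion} = (6.64×10^-27/2e) / (5.01×10^-27/2e) = 1.32.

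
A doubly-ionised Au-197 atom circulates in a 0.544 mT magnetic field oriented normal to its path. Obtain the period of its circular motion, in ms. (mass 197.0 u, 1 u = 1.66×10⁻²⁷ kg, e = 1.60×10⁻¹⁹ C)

The cyclotron period is independent of speed: T = 2πm/(qB).
T = 2π(3.27×10^-25) / [(2×1.60×10^-19)(5.44×10^-4)] = 0.0118 s.

T ≈ 11.8 ms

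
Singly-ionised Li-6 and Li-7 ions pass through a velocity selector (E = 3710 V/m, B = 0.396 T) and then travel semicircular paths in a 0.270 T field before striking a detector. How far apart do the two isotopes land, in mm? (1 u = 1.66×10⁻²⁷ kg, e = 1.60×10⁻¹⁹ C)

Δd ≈ 0.720 mm

Both emerge at v = E/B₁ = 9370 m/s.
r = mv/(qB₂), so r₁ = 2.160×10^-3 m and r₂ = 2.520×10^-3 m, giving Δr = 3.60×10^-4 m.
After a semicircle each ion lands a diameter 2r from the entry slit, so the separation is 2Δr = 7.20×10^-4 m.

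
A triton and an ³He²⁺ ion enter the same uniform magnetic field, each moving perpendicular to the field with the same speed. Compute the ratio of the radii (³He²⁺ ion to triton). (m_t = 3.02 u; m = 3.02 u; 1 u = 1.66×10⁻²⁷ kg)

ratio ≈ 0.500

r = mv/(qB) ⇒ at equal v, r ∝ m/q.
r_{³He²⁺ ion}/r_{triton} = 0.500.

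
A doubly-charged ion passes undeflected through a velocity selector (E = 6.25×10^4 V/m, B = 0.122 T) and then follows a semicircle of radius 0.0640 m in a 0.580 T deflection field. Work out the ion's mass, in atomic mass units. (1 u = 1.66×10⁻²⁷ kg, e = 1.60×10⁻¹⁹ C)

v = E/B₁ = 5.12×10^5 m/s.
From r = mv/(qB₂), m = qB₂r/v = (2×1.60×10^-19)(0.580)(0.0640) / (5.12×10^5) = 2.32×10^-26 kg.
In atomic mass units: m = 2.32×10^-26 / 1.66×10^-27 = 14.0 u.

m ≈ 14.0 u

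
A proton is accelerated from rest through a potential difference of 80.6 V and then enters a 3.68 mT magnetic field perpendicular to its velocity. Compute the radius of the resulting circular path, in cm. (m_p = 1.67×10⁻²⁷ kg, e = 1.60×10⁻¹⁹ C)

The kinetic energy gained is K = qV = (1×1.60×10^-19)(80.6) = 1.29×10^-17 J.
v = √(2K/m) = 1.24×10^5 m/s.
r = mv/(qB) = (1.67×10^-27)(1.24×10^5) / [(1×1.60×10^-19)(3.68×10^-3)] = 0.352 m.

r ≈ 35.2 cm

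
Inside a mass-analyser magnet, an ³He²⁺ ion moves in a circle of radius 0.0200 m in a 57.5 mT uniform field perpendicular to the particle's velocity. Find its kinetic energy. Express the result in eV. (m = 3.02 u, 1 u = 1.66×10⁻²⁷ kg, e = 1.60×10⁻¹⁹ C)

K ≈ 84.4 eV

v = qBr/m = (2×1.60×10^-19)(0.0575)(0.0200) / (5.01×10^-27) = 7.34×10^4 m/s.
K = ½mv² = 0.5·(5.01×10^-27)·(7.34×10^4)² = 1.35×10^-17 J = 84.4 eV.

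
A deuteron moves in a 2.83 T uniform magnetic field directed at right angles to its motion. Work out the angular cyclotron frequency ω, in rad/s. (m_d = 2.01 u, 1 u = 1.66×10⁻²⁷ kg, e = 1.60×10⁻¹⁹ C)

ω ≈ 1.36×10^8 rad/s

ω = qB/m = (1×1.60×10^-19)(2.83) / (3.34×10^-27) = 1.36×10^8 rad/s.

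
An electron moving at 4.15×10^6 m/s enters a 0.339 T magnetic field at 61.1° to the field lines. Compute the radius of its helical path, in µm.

Only the perpendicular component v⊥ = v sin61.1° = 3.63×10^6 m/s is bent by the field.
r = m v⊥ /(qB) = (9.11×10^-31)(3.63×10^6) / [(1×1.60×10^-19)(0.339)] = 6.10×10^-5 m.

r ≈ 61.0 µm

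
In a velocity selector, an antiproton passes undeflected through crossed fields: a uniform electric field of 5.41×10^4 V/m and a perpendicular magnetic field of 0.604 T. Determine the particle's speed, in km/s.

For zero net force, qE = qvB, so v = E/B.
v = (5.41×10^4) / (0.604) = 8.96×10^4 m/s.

v ≈ 89.6 km/s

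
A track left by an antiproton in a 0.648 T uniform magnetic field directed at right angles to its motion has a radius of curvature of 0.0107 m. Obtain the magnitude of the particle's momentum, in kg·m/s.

p ≈ 1.11×10^-21 kg·m/s

Since qvB = mv²/r, the momentum p = mv = qBr.
p = (1×1.60×10^-19)(0.648)(0.0107) = 1.11×10^-21 kg·m/s.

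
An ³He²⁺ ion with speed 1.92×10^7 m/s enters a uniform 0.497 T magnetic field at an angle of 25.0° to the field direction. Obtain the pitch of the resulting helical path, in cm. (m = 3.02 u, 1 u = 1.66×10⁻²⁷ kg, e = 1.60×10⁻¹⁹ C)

The velocity component along B is v∥ = v cos25.0° = 1.74×10^7 m/s.
The cyclotron period T = 2πm/(qB) = 1.98×10^-7 s is set by m, q, B alone.
Pitch = v∥·T = (1.74×10^7)(1.98×10^-7) = 3.45 m.

pitch ≈ 345 cm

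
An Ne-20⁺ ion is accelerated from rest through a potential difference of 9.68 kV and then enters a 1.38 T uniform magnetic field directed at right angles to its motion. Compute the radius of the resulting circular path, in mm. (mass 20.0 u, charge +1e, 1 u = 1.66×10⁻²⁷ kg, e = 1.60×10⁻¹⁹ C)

The kinetic energy gained is K = qV = (1×1.60×10^-19)(9680) = 1.55×10^-15 J.
v = √(2K/m) = 3.05×10^5 m/s.
r = mv/(qB) = (3.32×10^-26)(3.05×10^5) / [(1×1.60×10^-19)(1.38)] = 0.0459 m.

r ≈ 45.9 mm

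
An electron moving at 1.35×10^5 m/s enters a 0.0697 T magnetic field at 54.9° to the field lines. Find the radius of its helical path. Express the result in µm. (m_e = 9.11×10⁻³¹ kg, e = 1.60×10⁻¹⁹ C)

r ≈ 9.02 µm

Only the perpendicular component v⊥ = v sin54.9° = 1.10×10^5 m/s is bent by the field.
r = m v⊥ /(qB) = (9.11×10^-31)(1.10×10^5) / [(1×1.60×10^-19)(0.0697)] = 9.02×10^-6 m.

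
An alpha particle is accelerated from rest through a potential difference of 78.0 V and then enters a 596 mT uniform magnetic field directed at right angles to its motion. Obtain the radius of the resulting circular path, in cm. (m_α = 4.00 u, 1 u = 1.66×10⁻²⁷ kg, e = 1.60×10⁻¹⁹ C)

r ≈ 0.302 cm

The kinetic energy gained is K = qV = (2×1.60×10^-19)(78.0) = 2.50×10^-17 J.
v = √(2K/m) = 8.67×10^4 m/s.
r = mv/(qB) = (6.64×10^-27)(8.67×10^4) / [(2×1.60×10^-19)(0.596)] = 3.02×10^-3 m.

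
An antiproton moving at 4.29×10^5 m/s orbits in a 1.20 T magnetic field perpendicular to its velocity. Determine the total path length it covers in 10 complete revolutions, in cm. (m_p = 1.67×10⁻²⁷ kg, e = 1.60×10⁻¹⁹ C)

L ≈ 23.4 cm

r = mv/(qB) = 3.73×10^-3 m, so one revolution covers 2πr = 0.0234 m.
In 10 revolutions: L = 10·2πr = 0.234 m.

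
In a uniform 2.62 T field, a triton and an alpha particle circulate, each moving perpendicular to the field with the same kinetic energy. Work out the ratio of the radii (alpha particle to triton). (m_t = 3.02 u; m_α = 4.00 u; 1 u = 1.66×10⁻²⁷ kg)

ratio ≈ 0.575

r = √(2mK)/(qB) ⇒ at equal K, r ∝ √m/q.
r_{alpha particle}/r_{triton} = 0.575.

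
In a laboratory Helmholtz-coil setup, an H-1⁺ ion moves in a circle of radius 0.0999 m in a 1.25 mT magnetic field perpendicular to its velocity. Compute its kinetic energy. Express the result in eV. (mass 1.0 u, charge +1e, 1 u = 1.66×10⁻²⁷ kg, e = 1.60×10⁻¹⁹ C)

v = qBr/m = (1×1.60×10^-19)(1.25×10^-3)(0.0999) / (1.66×10^-27) = 1.20×10^4 m/s.
K = ½mv² = 0.5·(1.66×10^-27)·(1.20×10^4)² = 1.20×10^-19 J = 0.752 eV.

K ≈ 0.752 eV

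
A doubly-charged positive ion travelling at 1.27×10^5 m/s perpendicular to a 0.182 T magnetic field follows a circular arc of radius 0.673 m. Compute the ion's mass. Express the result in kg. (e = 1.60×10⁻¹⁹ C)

qvB = mv²/r ⇒ m = qBr/v.
m = (2×1.60×10^-19)(0.182)(0.673) / (1.27×10^5) = 3.09×10^-25 kg.

m ≈ 3.09×10^-25 kg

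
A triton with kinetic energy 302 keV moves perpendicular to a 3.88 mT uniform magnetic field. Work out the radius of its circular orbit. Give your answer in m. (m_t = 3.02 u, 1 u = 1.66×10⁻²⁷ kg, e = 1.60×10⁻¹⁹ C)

r ≈ 35.5 m

Convert the energy: K = 302 keV = 4.83×10^-14 J.
v = √(2K/m) = √(2·4.83×10^-14/5.01×10^-27) = 4.39×10^6 m/s.
r = mv/(qB) = (5.01×10^-27)(4.39×10^6) / [(1×1.60×10^-19)(3.88×10^-3)] = 35.5 m.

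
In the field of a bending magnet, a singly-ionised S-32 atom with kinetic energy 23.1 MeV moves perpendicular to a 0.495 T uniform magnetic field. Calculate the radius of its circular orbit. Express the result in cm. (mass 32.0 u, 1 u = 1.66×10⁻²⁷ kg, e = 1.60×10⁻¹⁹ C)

Convert the energy: K = 23.1 MeV = 3.70×10^-12 J.
v = √(2K/m) = √(2·3.70×10^-12/5.31×10^-26) = 1.18×10^7 m/s.
r = mv/(qB) = (5.31×10^-26)(1.18×10^7) / [(1×1.60×10^-19)(0.495)] = 7.91 m.

r ≈ 791 cm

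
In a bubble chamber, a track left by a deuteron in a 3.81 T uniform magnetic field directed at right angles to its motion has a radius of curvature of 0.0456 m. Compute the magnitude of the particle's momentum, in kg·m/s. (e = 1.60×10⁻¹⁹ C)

Since qvB = mv²/r, the momentum p = mv = qBr.
p = (1×1.60×10^-19)(3.81)(0.0456) = 2.78×10^-20 kg·m/s.

p ≈ 2.78×10^-20 kg·m/s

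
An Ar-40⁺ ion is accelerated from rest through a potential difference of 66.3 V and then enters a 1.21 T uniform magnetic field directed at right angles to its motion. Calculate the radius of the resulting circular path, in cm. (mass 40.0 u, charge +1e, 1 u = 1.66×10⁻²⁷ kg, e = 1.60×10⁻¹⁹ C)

r ≈ 0.613 cm

The kinetic energy gained is K = qV = (1×1.60×10^-19)(66.3) = 1.06×10^-17 J.
v = √(2K/m) = 1.79×10^4 m/s.
r = mv/(qB) = (6.64×10^-26)(1.79×10^4) / [(1×1.60×10^-19)(1.21)] = 6.13×10^-3 m.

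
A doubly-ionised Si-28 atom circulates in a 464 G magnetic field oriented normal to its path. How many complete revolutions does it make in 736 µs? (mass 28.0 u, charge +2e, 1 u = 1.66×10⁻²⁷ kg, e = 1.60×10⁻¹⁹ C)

N = 37

T = 2πm/(qB) = 2π(4.648×10^-26) / [(2×1.60×10^-19)(0.0464)] = 1.9669×10^-5 s.
N = t/T = 7.36×10^-4 / 1.9669×10^-5 ≈ 37.42, so 37 complete revolutions.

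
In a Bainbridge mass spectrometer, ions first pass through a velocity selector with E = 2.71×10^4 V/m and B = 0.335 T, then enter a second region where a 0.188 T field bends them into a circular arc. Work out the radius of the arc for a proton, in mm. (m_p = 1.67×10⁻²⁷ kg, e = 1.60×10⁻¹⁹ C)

r ≈ 4.49 mm

The selector passes v = E/B = 2.71×10^4/0.335 = 8.09×10^4 m/s.
In the deflection region, r = mv/(qB₂) = (1.67×10^-27)(8.09×10^4) / [(1×1.60×10^-19)(0.188)] = 4.49×10^-3 m.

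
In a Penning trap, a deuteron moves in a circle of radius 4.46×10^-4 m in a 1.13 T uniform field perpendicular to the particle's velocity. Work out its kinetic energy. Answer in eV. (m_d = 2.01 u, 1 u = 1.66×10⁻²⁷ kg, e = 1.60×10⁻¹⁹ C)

K ≈ 6.09 eV

v = qBr/m = (1×1.60×10^-19)(1.13)(4.46×10^-4) / (3.34×10^-27) = 2.42×10^4 m/s.
K = ½mv² = 0.5·(3.34×10^-27)·(2.42×10^4)² = 9.74×10^-19 J = 6.09 eV.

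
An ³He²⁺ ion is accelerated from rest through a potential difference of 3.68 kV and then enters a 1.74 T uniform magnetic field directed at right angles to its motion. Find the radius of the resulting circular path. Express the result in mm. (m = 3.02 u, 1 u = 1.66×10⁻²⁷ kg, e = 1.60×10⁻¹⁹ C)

The kinetic energy gained is K = qV = (2×1.60×10^-19)(3680) = 1.18×10^-15 J.
v = √(2K/m) = 6.85×10^5 m/s.
r = mv/(qB) = (5.01×10^-27)(6.85×10^5) / [(2×1.60×10^-19)(1.74)] = 6.17×10^-3 m.

r ≈ 6.17 mm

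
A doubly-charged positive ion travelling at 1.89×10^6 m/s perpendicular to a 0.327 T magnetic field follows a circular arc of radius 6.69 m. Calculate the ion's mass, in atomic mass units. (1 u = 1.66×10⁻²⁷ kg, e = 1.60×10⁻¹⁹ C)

m ≈ 223 u

qvB = mv²/r ⇒ m = qBr/v.
m = (2×1.60×10^-19)(0.327)(6.69) / (1.89×10^6) = 3.70×10^-25 kg = 223 u.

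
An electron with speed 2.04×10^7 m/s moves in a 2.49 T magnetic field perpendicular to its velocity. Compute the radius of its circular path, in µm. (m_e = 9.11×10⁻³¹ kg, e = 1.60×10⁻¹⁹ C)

The magnetic force provides the centripetal force: qvB = mv²/r, so r = mv/(qB).
r = (9.11×10^-31 kg)(2.04×10^7 m/s) / [(1×1.60×10^-19 C)(2.49 T)] = 4.66×10^-5 m.

r ≈ 46.6 µm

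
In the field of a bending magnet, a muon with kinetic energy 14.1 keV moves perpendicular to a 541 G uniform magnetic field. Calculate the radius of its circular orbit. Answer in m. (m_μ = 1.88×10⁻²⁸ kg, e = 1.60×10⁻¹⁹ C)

r ≈ 0.106 m

Convert the energy: K = 14.1 keV = 2.26×10^-15 J.
v = √(2K/m) = √(2·2.26×10^-15/1.88×10^-28) = 4.90×10^6 m/s.
r = mv/(qB) = (1.88×10^-28)(4.90×10^6) / [(1×1.60×10^-19)(0.0541)] = 0.106 m.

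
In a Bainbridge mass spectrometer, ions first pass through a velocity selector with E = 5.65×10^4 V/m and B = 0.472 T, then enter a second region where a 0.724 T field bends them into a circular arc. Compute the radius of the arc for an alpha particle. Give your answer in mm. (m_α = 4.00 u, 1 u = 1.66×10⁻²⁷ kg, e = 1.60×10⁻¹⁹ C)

r ≈ 3.43 mm

The selector passes v = E/B = 5.65×10^4/0.472 = 1.20×10^5 m/s.
In the deflection region, r = mv/(qB₂) = (6.64×10^-27)(1.20×10^5) / [(2×1.60×10^-19)(0.724)] = 3.43×10^-3 m.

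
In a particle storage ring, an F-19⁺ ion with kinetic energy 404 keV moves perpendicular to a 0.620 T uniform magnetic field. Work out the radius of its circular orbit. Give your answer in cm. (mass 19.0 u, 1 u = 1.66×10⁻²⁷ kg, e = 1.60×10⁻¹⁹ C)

Convert the energy: K = 404 keV = 6.46×10^-14 J.
v = √(2K/m) = √(2·6.46×10^-14/3.15×10^-26) = 2.02×10^6 m/s.
r = mv/(qB) = (3.15×10^-26)(2.02×10^6) / [(1×1.60×10^-19)(0.620)] = 0.644 m.

r ≈ 64.4 cm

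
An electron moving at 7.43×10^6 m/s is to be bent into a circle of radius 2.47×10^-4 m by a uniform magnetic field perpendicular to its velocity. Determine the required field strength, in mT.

B ≈ 171 mT

qvB = mv²/r gives B = mv/(qr).
B = (9.11×10^-31)(7.43×10^6) / [(1×1.60×10^-19)(2.47×10^-4)] = 0.171 T.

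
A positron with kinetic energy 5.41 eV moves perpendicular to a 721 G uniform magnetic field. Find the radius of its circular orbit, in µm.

r ≈ 109 µm

Convert the energy: K = 5.41 eV = 8.66×10^-19 J.
v = √(2K/m) = √(2·8.66×10^-19/9.11×10^-31) = 1.38×10^6 m/s.
r = mv/(qB) = (9.11×10^-31)(1.38×10^6) / [(1×1.60×10^-19)(0.0721)] = 1.09×10^-4 m.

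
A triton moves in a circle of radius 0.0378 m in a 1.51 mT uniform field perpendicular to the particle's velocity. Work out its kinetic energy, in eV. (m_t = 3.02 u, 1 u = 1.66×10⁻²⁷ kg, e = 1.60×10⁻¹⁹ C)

K ≈ 0.0520 eV

v = qBr/m = (1×1.60×10^-19)(1.51×10^-3)(0.0378) / (5.01×10^-27) = 1820 m/s.
K = ½mv² = 0.5·(5.01×10^-27)·(1820)² = 8.32×10^-21 J = 0.0520 eV.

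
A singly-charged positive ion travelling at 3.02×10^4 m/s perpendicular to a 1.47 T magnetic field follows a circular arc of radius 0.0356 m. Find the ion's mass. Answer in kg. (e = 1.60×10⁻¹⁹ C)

qvB = mv²/r ⇒ m = qBr/v.
m = (1×1.60×10^-19)(1.47)(0.0356) / (3.02×10^4) = 2.77×10^-25 kg.

m ≈ 2.77×10^-25 kg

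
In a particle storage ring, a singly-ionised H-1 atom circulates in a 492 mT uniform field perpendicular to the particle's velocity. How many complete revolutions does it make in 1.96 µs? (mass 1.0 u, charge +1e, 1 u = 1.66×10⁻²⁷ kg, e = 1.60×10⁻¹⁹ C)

T = 2πm/(qB) = 2π(1.66×10^-27) / [(1×1.60×10^-19)(0.492)] = 1.3250×10^-7 s.
N = t/T = 1.96×10^-6 / 1.3250×10^-7 ≈ 14.79, so 14 complete revolutions.

N = 14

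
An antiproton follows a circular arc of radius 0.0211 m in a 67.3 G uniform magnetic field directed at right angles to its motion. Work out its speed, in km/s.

v ≈ 13.6 km/s

From qvB = mv²/r, v = qBr/m.
v = (1×1.60×10^-19)(6.73×10^-3)(0.0211) / (1.67×10^-27) = 1.36×10^4 m/s.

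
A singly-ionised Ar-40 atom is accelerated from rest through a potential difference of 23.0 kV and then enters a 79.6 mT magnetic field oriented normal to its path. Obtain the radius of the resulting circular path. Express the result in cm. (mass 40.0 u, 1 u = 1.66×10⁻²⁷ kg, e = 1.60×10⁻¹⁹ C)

The kinetic energy gained is K = qV = (1×1.60×10^-19)(2.30×10^4) = 3.68×10^-15 J.
v = √(2K/m) = 3.33×10^5 m/s.
r = mv/(qB) = (6.64×10^-26)(3.33×10^5) / [(1×1.60×10^-19)(0.0796)] = 1.74 m.

r ≈ 174 cm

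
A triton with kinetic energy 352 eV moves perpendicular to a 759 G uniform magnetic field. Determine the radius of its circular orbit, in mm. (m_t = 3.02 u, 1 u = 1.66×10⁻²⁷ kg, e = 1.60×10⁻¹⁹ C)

r ≈ 61.9 mm

Convert the energy: K = 352 eV = 5.63×10^-17 J.
v = √(2K/m) = √(2·5.63×10^-17/5.01×10^-27) = 1.50×10^5 m/s.
r = mv/(qB) = (5.01×10^-27)(1.50×10^5) / [(1×1.60×10^-19)(0.0759)] = 0.0619 m.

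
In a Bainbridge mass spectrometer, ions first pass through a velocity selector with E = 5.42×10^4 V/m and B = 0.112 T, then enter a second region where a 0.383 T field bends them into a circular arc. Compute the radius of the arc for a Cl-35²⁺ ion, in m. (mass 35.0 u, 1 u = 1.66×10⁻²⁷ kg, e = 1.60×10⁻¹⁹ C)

The selector passes v = E/B = 5.42×10^4/0.112 = 4.84×10^5 m/s.
In the deflection region, r = mv/(qB₂) = (5.81×10^-26)(4.84×10^5) / [(2×1.60×10^-19)(0.383)] = 0.229 m.

r ≈ 0.229 m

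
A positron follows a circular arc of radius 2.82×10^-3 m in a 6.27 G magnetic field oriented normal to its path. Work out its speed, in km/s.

v ≈ 311 km/s

From qvB = mv²/r, v = qBr/m.
v = (1×1.60×10^-19)(6.27×10^-4)(2.82×10^-3) / (9.11×10^-31) = 3.11×10^5 m/s.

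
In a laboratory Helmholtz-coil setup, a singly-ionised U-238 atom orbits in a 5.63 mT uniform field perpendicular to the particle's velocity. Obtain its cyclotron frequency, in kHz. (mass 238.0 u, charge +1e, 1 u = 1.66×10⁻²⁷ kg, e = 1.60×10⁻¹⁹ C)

f = qB/(2πm) = (1×1.60×10^-19)(5.63×10^-3) / [2π(3.95×10^-25)] = 363 Hz.

f ≈ 0.363 kHz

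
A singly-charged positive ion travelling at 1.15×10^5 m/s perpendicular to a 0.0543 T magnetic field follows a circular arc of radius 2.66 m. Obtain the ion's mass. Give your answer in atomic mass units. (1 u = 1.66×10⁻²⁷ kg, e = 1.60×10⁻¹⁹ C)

m ≈ 121 u

qvB = mv²/r ⇒ m = qBr/v.
m = (1×1.60×10^-19)(0.0543)(2.66) / (1.15×10^5) = 2.01×10^-25 kg = 121 u.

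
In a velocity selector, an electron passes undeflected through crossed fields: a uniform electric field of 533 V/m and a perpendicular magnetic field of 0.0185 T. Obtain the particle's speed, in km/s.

For zero net force, qE = qvB, so v = E/B.
v = (533) / (0.0185) = 2.88×10^4 m/s.

v ≈ 28.8 km/s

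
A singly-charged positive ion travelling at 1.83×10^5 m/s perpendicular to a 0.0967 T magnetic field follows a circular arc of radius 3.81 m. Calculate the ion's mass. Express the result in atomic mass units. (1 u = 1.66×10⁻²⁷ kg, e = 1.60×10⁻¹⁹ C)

m ≈ 194 u

qvB = mv²/r ⇒ m = qBr/v.
m = (1×1.60×10^-19)(0.0967)(3.81) / (1.83×10^5) = 3.22×10^-25 kg = 194 u.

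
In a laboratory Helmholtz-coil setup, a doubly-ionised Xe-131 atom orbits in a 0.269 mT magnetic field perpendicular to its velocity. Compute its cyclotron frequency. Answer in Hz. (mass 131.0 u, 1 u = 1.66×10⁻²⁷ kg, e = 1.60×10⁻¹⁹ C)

f ≈ 63.0 Hz

f = qB/(2πm) = (2×1.60×10^-19)(2.69×10^-4) / [2π(2.17×10^-25)] = 63.0 Hz.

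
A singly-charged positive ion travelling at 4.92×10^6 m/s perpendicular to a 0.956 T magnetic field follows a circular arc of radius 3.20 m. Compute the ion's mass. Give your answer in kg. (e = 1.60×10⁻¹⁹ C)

qvB = mv²/r ⇒ m = qBr/v.
m = (1×1.60×10^-19)(0.956)(3.20) / (4.92×10^6) = 9.95×10^-26 kg.

m ≈ 9.95×10^-26 kg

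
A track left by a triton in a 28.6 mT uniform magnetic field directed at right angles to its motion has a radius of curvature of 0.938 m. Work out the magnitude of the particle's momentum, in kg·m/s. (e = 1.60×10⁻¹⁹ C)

Since qvB = mv²/r, the momentum p = mv = qBr.
p = (1×1.60×10^-19)(0.0286)(0.938) = 4.29×10^-21 kg·m/s.

p ≈ 4.29×10^-21 kg·m/s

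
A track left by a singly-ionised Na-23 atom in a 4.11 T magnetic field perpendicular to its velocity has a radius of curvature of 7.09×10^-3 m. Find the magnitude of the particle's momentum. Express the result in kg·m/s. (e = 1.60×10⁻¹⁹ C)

p ≈ 4.66×10^-21 kg·m/s

Since qvB = mv²/r, the momentum p = mv = qBr.
p = (1×1.60×10^-19)(4.11)(7.09×10^-3) = 4.66×10^-21 kg·m/s.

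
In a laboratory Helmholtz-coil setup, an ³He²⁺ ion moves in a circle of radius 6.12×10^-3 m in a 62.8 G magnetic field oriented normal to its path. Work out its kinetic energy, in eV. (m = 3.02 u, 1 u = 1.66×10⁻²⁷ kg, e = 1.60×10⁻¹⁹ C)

K ≈ 0.0943 eV

v = qBr/m = (2×1.60×10^-19)(6.28×10^-3)(6.12×10^-3) / (5.01×10^-27) = 2450 m/s.
K = ½mv² = 0.5·(5.01×10^-27)·(2450)² = 1.51×10^-20 J = 0.0943 eV.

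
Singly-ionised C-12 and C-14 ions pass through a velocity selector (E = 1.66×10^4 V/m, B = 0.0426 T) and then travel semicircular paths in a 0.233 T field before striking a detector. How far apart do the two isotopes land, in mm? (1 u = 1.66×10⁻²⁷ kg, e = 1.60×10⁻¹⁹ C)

Both emerge at v = E/B₁ = 3.90×10^5 m/s.
r = mv/(qB₂), so r₁ = 0.2082 m and r₂ = 0.2429 m, giving Δr = 0.0347 m.
After a semicircle each ion lands a diameter 2r from the entry slit, so the separation is 2Δr = 0.0694 m.

Δd ≈ 69.4 mm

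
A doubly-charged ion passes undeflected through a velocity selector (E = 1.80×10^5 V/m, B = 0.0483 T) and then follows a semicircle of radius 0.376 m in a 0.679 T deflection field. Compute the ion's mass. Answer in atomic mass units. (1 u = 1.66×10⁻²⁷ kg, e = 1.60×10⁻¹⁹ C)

m ≈ 13.2 u

v = E/B₁ = 3.73×10^6 m/s.
From r = mv/(qB₂), m = qB₂r/v = (2×1.60×10^-19)(0.679)(0.376) / (3.73×10^6) = 2.19×10^-26 kg.
In atomic mass units: m = 2.19×10^-26 / 1.66×10^-27 = 13.2 u.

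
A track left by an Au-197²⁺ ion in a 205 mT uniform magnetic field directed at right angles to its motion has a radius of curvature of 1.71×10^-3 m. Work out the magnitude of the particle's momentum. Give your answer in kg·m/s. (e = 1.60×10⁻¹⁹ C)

Since qvB = mv²/r, the momentum p = mv = qBr.
p = (2×1.60×10^-19)(0.205)(1.71×10^-3) = 1.12×10^-22 kg·m/s.

p ≈ 1.12×10^-22 kg·m/s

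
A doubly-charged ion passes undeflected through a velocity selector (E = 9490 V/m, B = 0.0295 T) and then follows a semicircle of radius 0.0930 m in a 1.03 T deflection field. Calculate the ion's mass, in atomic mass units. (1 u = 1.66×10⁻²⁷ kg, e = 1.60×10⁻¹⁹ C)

m ≈ 57.4 u

v = E/B₁ = 3.22×10^5 m/s.
From r = mv/(qB₂), m = qB₂r/v = (2×1.60×10^-19)(1.03)(0.0930) / (3.22×10^5) = 9.53×10^-26 kg.
In atomic mass units: m = 9.53×10^-26 / 1.66×10^-27 = 57.4 u.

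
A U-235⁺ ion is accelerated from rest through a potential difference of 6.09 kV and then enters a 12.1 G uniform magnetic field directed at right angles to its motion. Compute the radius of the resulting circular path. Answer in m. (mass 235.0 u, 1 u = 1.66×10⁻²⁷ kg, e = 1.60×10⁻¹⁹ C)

The kinetic energy gained is K = qV = (1×1.60×10^-19)(6090) = 9.74×10^-16 J.
v = √(2K/m) = 7.07×10^4 m/s.
r = mv/(qB) = (3.90×10^-25)(7.07×10^4) / [(1×1.60×10^-19)(1.21×10^-3)] = 142 m.

r ≈ 142 m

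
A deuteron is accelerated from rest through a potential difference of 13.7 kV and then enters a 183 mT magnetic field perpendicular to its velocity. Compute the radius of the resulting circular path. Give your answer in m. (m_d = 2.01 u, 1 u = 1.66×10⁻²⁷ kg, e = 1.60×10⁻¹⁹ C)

The kinetic energy gained is K = qV = (1×1.60×10^-19)(1.37×10^4) = 2.19×10^-15 J.
v = √(2K/m) = 1.15×10^6 m/s.
r = mv/(qB) = (3.34×10^-27)(1.15×10^6) / [(1×1.60×10^-19)(0.183)] = 0.131 m.

r ≈ 0.131 m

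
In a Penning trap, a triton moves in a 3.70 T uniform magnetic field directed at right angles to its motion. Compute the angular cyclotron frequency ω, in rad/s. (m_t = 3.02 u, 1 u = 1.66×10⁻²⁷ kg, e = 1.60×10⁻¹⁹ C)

ω = qB/m = (1×1.60×10^-19)(3.70) / (5.01×10^-27) = 1.18×10^8 rad/s.

ω ≈ 1.18×10^8 rad/s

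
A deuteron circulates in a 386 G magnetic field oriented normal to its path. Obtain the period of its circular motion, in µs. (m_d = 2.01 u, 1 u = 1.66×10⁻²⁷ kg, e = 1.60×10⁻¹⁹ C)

T ≈ 3.39 µs

The cyclotron period is independent of speed: T = 2πm/(qB).
T = 2π(3.34×10^-27) / [(1×1.60×10^-19)(0.0386)] = 3.39×10^-6 s.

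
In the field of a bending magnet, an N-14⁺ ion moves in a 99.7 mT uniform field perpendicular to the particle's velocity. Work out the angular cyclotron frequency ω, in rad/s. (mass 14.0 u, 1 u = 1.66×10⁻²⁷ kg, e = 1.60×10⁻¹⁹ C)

ω = qB/m = (1×1.60×10^-19)(0.0997) / (2.32×10^-26) = 6.86×10^5 rad/s.

ω ≈ 6.86×10^5 rad/s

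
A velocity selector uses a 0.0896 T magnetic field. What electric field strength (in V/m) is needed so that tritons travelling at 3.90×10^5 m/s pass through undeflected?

E ≈ 3.49×10^4 V/m

qE = qvB ⇒ E = vB = (3.90×10^5)(0.0896) = 3.49×10^4 V/m.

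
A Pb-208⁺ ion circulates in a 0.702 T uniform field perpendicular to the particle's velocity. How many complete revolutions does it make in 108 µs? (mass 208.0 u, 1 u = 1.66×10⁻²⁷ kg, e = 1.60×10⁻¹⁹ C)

N = 5

T = 2πm/(qB) = 2π(3.4528×10^-25) / [(1×1.60×10^-19)(0.702)] = 1.9315×10^-5 s.
N = t/T = 1.08×10^-4 / 1.9315×10^-5 ≈ 5.59, so 5 complete revolutions.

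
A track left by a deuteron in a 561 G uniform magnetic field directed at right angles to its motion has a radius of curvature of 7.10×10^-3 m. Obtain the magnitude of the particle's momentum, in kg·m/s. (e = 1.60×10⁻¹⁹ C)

p ≈ 6.37×10^-23 kg·m/s

Since qvB = mv²/r, the momentum p = mv = qBr.
p = (1×1.60×10^-19)(0.0561)(7.10×10^-3) = 6.37×10^-23 kg·m/s.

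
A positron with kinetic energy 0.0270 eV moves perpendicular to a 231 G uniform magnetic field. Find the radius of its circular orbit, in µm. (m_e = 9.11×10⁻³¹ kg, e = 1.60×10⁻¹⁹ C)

Convert the energy: K = 0.0270 eV = 4.32×10^-21 J.
v = √(2K/m) = √(2·4.32×10^-21/9.11×10^-31) = 9.74×10^4 m/s.
r = mv/(qB) = (9.11×10^-31)(9.74×10^4) / [(1×1.60×10^-19)(0.0231)] = 2.40×10^-5 m.

r ≈ 24.0 µm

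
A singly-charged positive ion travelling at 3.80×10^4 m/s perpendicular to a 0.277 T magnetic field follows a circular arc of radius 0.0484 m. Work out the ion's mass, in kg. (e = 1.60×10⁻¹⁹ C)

m ≈ 5.64×10^-26 kg

qvB = mv²/r ⇒ m = qBr/v.
m = (1×1.60×10^-19)(0.277)(0.0484) / (3.80×10^4) = 5.64×10^-26 kg.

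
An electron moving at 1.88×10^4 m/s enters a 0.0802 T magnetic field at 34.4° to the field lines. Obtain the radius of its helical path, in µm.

r ≈ 0.754 µm

Only the perpendicular component v⊥ = v sin34.4° = 1.06×10^4 m/s is bent by the field.
r = m v⊥ /(qB) = (9.11×10^-31)(1.06×10^4) / [(1×1.60×10^-19)(0.0802)] = 7.54×10^-7 m.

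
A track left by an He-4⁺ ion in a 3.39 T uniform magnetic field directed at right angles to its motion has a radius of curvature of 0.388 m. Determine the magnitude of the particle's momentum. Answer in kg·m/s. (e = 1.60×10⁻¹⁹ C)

p ≈ 2.10×10^-19 kg·m/s

Since qvB = mv²/r, the momentum p = mv = qBr.
p = (1×1.60×10^-19)(3.39)(0.388) = 2.10×10^-19 kg·m/s.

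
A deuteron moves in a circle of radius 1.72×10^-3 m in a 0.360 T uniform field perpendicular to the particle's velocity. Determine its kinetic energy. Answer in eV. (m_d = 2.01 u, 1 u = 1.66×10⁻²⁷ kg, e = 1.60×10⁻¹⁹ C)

v = qBr/m = (1×1.60×10^-19)(0.360)(1.72×10^-3) / (3.34×10^-27) = 2.97×10^4 m/s.
K = ½mv² = 0.5·(3.34×10^-27)·(2.97×10^4)² = 1.47×10^-18 J = 9.19 eV.

K ≈ 9.19 eV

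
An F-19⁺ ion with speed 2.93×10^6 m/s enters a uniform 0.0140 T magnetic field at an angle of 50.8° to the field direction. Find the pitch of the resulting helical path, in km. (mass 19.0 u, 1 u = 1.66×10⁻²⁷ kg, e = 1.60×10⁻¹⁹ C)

The velocity component along B is v∥ = v cos50.8° = 1.85×10^6 m/s.
The cyclotron period T = 2πm/(qB) = 8.85×10^-5 s is set by m, q, B alone.
Pitch = v∥·T = (1.85×10^6)(8.85×10^-5) = 164 m.

pitch ≈ 0.164 km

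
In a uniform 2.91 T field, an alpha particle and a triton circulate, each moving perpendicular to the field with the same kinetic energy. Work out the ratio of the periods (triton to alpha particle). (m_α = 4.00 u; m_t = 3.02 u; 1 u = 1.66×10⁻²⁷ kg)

T = 2πm/(qB) is independent of speed, so T₂/T₁ = (m₂/q₂)/(m₁/q₁).
T_{triton}/T_{alpha particle} = (5.01×10^-27/1e) / (6.64×10^-27/2e) = 1.51.

ratio ≈ 1.51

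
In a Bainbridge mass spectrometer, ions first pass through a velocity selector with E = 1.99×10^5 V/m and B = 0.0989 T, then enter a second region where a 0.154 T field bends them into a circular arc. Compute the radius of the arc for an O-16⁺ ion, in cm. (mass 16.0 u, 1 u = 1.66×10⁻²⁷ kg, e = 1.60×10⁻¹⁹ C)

r ≈ 217 cm

The selector passes v = E/B = 1.99×10^5/0.0989 = 2.01×10^6 m/s.
In the deflection region, r = mv/(qB₂) = (2.66×10^-26)(2.01×10^6) / [(1×1.60×10^-19)(0.154)] = 2.17 m.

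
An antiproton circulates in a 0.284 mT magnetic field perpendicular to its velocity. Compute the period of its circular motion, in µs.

The cyclotron period is independent of speed: T = 2πm/(qB).
T = 2π(1.67×10^-27) / [(1×1.60×10^-19)(2.84×10^-4)] = 2.31×10^-4 s.

T ≈ 231 µs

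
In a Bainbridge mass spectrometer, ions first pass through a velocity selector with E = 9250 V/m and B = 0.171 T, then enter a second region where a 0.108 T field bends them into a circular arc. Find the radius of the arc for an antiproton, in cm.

The selector passes v = E/B = 9250/0.171 = 5.41×10^4 m/s.
In the deflection region, r = mv/(qB₂) = (1.67×10^-27)(5.41×10^4) / [(1×1.60×10^-19)(0.108)] = 5.23×10^-3 m.

r ≈ 0.523 cm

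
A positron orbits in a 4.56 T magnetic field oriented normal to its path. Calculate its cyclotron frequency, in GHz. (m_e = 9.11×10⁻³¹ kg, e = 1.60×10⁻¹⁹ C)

f = qB/(2πm) = (1×1.60×10^-19)(4.56) / [2π(9.11×10^-31)] = 1.27×10^11 Hz.

f ≈ 127 GHz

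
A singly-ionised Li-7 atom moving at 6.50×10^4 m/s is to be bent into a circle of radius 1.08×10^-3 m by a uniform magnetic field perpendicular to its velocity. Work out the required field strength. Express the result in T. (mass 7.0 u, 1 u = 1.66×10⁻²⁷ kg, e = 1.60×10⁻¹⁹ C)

B ≈ 4.37 T

qvB = mv²/r gives B = mv/(qr).
B = (1.16×10^-26)(6.50×10^4) / [(1×1.60×10^-19)(1.08×10^-3)] = 4.37 T.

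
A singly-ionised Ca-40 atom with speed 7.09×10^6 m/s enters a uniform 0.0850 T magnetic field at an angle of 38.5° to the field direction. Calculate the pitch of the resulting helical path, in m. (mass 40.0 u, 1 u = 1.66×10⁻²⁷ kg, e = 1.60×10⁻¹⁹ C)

The velocity component along B is v∥ = v cos38.5° = 5.55×10^6 m/s.
The cyclotron period T = 2πm/(qB) = 3.07×10^-5 s is set by m, q, B alone.
Pitch = v∥·T = (5.55×10^6)(3.07×10^-5) = 170 m.

pitch ≈ 170 m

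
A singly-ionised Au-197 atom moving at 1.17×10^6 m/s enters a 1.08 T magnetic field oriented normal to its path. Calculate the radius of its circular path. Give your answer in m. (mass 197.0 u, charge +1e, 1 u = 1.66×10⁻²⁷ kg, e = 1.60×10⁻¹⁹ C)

r ≈ 2.21 m

The magnetic force provides the centripetal force: qvB = mv²/r, so r = mv/(qB).
r = (3.27×10^-25 kg)(1.17×10^6 m/s) / [(1×1.60×10^-19 C)(1.08 T)] = 2.21 m.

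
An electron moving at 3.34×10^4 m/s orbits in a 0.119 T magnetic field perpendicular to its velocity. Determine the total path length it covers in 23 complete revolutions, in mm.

L ≈ 0.231 mm

r = mv/(qB) = 1.60×10^-6 m, so one revolution covers 2πr = 1.00×10^-5 m.
In 23 revolutions: L = 23·2πr = 2.31×10^-4 m.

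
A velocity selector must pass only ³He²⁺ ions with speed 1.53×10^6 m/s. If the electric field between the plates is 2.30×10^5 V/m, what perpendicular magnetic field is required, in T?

qE = qvB ⇒ B = E/v = (2.30×10^5) / (1.53×10^6) = 0.150 T.

B ≈ 0.150 T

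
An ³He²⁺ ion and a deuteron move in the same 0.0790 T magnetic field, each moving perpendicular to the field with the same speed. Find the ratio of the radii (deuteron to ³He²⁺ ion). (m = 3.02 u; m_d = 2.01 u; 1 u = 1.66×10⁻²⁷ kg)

r = mv/(qB) ⇒ at equal v, r ∝ m/q.
r_{deuteron}/r_{³He²⁺ ion} = 1.33.

ratio ≈ 1.33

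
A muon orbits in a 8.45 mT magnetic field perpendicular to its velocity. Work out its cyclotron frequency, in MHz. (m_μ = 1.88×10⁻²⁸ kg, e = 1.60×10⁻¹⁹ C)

f = qB/(2πm) = (1×1.60×10^-19)(8.45×10^-3) / [2π(1.88×10^-28)] = 1.14×10^6 Hz.

f ≈ 1.14 MHz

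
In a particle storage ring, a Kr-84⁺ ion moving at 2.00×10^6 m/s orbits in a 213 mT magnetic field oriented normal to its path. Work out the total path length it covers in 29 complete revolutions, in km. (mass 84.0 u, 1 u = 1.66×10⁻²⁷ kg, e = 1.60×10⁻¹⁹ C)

r = mv/(qB) = 8.18 m, so one revolution covers 2πr = 51.4 m.
In 29 revolutions: L = 29·2πr = 1490 m.

L ≈ 1.49 km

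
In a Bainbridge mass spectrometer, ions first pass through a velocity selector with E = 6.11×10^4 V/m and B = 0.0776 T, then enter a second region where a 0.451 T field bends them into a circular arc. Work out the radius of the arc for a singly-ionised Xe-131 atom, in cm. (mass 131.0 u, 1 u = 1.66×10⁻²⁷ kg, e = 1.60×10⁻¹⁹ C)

The selector passes v = E/B = 6.11×10^4/0.0776 = 7.87×10^5 m/s.
In the deflection region, r = mv/(qB₂) = (2.17×10^-25)(7.87×10^5) / [(1×1.60×10^-19)(0.451)] = 2.37 m.

r ≈ 237 cm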